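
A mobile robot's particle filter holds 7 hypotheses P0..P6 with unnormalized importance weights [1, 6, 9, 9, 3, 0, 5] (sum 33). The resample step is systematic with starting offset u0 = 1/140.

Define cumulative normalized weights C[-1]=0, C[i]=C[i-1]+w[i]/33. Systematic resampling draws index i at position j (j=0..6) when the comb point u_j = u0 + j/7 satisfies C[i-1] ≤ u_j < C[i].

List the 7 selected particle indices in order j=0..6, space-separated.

0 1 2 2 3 3 6

C = [1/33, 7/33, 16/33, 25/33, 28/33, 28/33, 1]
j=0: u_0=1/140 ∈ [0, 1/33) → index 0
j=1: u_1=3/20 ∈ [1/33, 7/33) → index 1
j=2: u_2=41/140 ∈ [7/33, 16/33) → index 2
j=3: u_3=61/140 ∈ [7/33, 16/33) → index 2
j=4: u_4=81/140 ∈ [16/33, 25/33) → index 3
j=5: u_5=101/140 ∈ [16/33, 25/33) → index 3
j=6: u_6=121/140 ∈ [28/33, 1) → index 6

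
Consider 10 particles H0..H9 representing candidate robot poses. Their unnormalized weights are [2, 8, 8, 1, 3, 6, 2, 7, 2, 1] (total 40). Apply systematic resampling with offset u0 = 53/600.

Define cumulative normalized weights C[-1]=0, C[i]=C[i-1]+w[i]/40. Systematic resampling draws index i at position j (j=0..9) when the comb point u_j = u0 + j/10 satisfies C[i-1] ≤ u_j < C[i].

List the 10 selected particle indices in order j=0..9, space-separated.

C = [1/20, 1/4, 9/20, 19/40, 11/20, 7/10, 3/4, 37/40, 39/40, 1]
j=0: u_0=53/600 ∈ [1/20, 1/4) → index 1
j=1: u_1=113/600 ∈ [1/20, 1/4) → index 1
j=2: u_2=173/600 ∈ [1/4, 9/20) → index 2
j=3: u_3=233/600 ∈ [1/4, 9/20) → index 2
j=4: u_4=293/600 ∈ [19/40, 11/20) → index 4
j=5: u_5=353/600 ∈ [11/20, 7/10) → index 5
j=6: u_6=413/600 ∈ [11/20, 7/10) → index 5
j=7: u_7=473/600 ∈ [3/4, 37/40) → index 7
j=8: u_8=533/600 ∈ [3/4, 37/40) → index 7
j=9: u_9=593/600 ∈ [39/40, 1) → index 9

1 1 2 2 4 5 5 7 7 9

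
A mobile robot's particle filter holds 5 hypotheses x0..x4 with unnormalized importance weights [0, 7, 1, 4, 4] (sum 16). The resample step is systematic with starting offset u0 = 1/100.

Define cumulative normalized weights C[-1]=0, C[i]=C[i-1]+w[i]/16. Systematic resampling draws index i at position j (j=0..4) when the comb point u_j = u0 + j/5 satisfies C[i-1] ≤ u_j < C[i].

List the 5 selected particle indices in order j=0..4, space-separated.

1 1 1 3 4

C = [0, 7/16, 1/2, 3/4, 1]
j=0: u_0=1/100 ∈ [0, 7/16) → index 1
j=1: u_1=21/100 ∈ [0, 7/16) → index 1
j=2: u_2=41/100 ∈ [0, 7/16) → index 1
j=3: u_3=61/100 ∈ [1/2, 3/4) → index 3
j=4: u_4=81/100 ∈ [3/4, 1) → index 4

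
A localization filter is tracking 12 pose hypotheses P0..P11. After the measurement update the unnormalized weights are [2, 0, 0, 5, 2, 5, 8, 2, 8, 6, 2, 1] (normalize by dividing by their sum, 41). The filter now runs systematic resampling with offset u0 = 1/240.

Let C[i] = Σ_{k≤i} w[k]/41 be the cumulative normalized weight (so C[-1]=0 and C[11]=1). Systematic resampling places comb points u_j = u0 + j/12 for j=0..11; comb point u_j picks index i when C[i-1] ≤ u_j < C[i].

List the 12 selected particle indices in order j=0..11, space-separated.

0 3 4 5 5 6 6 8 8 8 9 9

C = [2/41, 2/41, 2/41, 7/41, 9/41, 14/41, 22/41, 24/41, 32/41, 38/41, 40/41, 1]
j=0: u_0=1/240 ∈ [0, 2/41) → index 0
j=1: u_1=7/80 ∈ [2/41, 7/41) → index 3
j=2: u_2=41/240 ∈ [7/41, 9/41) → index 4
j=3: u_3=61/240 ∈ [9/41, 14/41) → index 5
j=4: u_4=27/80 ∈ [9/41, 14/41) → index 5
j=5: u_5=101/240 ∈ [14/41, 22/41) → index 6
j=6: u_6=121/240 ∈ [14/41, 22/41) → index 6
j=7: u_7=47/80 ∈ [24/41, 32/41) → index 8
j=8: u_8=161/240 ∈ [24/41, 32/41) → index 8
j=9: u_9=181/240 ∈ [24/41, 32/41) → index 8
j=10: u_10=67/80 ∈ [32/41, 38/41) → index 9
j=11: u_11=221/240 ∈ [32/41, 38/41) → index 9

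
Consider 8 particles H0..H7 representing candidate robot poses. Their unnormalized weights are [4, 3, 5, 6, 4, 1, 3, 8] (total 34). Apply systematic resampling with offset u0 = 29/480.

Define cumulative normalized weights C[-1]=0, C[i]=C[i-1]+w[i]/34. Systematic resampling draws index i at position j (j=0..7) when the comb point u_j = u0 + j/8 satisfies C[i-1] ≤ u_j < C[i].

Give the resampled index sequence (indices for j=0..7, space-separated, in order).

0 1 2 3 4 6 7 7

C = [2/17, 7/34, 6/17, 9/17, 11/17, 23/34, 13/17, 1]
j=0: u_0=29/480 ∈ [0, 2/17) → index 0
j=1: u_1=89/480 ∈ [2/17, 7/34) → index 1
j=2: u_2=149/480 ∈ [7/34, 6/17) → index 2
j=3: u_3=209/480 ∈ [6/17, 9/17) → index 3
j=4: u_4=269/480 ∈ [9/17, 11/17) → index 4
j=5: u_5=329/480 ∈ [23/34, 13/17) → index 6
j=6: u_6=389/480 ∈ [13/17, 1) → index 7
j=7: u_7=449/480 ∈ [13/17, 1) → index 7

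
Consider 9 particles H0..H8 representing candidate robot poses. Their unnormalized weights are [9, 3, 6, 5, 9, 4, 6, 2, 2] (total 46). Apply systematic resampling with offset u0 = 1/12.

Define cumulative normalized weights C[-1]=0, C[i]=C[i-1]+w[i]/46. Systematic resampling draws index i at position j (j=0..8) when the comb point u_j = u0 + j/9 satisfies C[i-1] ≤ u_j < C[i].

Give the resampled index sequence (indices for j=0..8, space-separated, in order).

0 0 2 3 4 4 5 6 8

C = [9/46, 6/23, 9/23, 1/2, 16/23, 18/23, 21/23, 22/23, 1]
j=0: u_0=1/12 ∈ [0, 9/46) → index 0
j=1: u_1=7/36 ∈ [0, 9/46) → index 0
j=2: u_2=11/36 ∈ [6/23, 9/23) → index 2
j=3: u_3=5/12 ∈ [9/23, 1/2) → index 3
j=4: u_4=19/36 ∈ [1/2, 16/23) → index 4
j=5: u_5=23/36 ∈ [1/2, 16/23) → index 4
j=6: u_6=3/4 ∈ [16/23, 18/23) → index 5
j=7: u_7=31/36 ∈ [18/23, 21/23) → index 6
j=8: u_8=35/36 ∈ [22/23, 1) → index 8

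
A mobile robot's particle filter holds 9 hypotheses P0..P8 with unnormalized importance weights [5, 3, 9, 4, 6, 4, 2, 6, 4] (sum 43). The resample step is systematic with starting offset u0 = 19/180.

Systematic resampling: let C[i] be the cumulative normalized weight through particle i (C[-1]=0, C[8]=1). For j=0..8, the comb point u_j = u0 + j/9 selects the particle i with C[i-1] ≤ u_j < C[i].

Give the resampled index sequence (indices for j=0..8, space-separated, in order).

C = [5/43, 8/43, 17/43, 21/43, 27/43, 31/43, 33/43, 39/43, 1]
j=0: u_0=19/180 ∈ [0, 5/43) → index 0
j=1: u_1=13/60 ∈ [8/43, 17/43) → index 2
j=2: u_2=59/180 ∈ [8/43, 17/43) → index 2
j=3: u_3=79/180 ∈ [17/43, 21/43) → index 3
j=4: u_4=11/20 ∈ [21/43, 27/43) → index 4
j=5: u_5=119/180 ∈ [27/43, 31/43) → index 5
j=6: u_6=139/180 ∈ [33/43, 39/43) → index 7
j=7: u_7=53/60 ∈ [33/43, 39/43) → index 7
j=8: u_8=179/180 ∈ [39/43, 1) → index 8

0 2 2 3 4 5 7 7 8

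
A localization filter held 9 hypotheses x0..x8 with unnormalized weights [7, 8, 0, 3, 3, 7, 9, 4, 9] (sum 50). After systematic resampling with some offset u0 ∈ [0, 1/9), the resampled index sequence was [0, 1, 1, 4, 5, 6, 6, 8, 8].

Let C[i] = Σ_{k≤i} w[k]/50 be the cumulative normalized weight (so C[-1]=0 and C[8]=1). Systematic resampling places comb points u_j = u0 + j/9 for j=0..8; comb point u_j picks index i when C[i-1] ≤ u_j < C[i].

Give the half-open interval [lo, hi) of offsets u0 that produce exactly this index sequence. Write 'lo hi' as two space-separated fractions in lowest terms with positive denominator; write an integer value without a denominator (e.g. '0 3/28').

C = [7/50, 3/10, 3/10, 9/25, 21/50, 14/25, 37/50, 41/50, 1]
j=0 picked index 0: u0 ∈ [0, 7/50)
j=1 picked index 1: u0 ∈ [13/450, 17/90)
j=2 picked index 1: u0 ∈ [-37/450, 7/90)
j=3 picked index 4: u0 ∈ [2/75, 13/150)
j=4 picked index 5: u0 ∈ [-11/450, 26/225)
j=5 picked index 6: u0 ∈ [1/225, 83/450)
j=6 picked index 6: u0 ∈ [-8/75, 11/150)
j=7 picked index 8: u0 ∈ [19/450, 2/9)
j=8 picked index 8: u0 ∈ [-31/450, 1/9)
intersection: [19/450, 11/150)

19/450 11/150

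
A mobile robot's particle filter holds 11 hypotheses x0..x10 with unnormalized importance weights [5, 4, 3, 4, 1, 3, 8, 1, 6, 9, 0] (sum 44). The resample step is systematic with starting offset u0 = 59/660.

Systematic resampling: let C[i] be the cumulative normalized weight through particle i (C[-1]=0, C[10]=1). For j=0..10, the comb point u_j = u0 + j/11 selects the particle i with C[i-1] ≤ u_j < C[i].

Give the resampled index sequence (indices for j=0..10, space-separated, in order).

C = [5/44, 9/44, 3/11, 4/11, 17/44, 5/11, 7/11, 29/44, 35/44, 1, 1]
j=0: u_0=59/660 ∈ [0, 5/44) → index 0
j=1: u_1=119/660 ∈ [5/44, 9/44) → index 1
j=2: u_2=179/660 ∈ [9/44, 3/11) → index 2
j=3: u_3=239/660 ∈ [3/11, 4/11) → index 3
j=4: u_4=299/660 ∈ [17/44, 5/11) → index 5
j=5: u_5=359/660 ∈ [5/11, 7/11) → index 6
j=6: u_6=419/660 ∈ [5/11, 7/11) → index 6
j=7: u_7=479/660 ∈ [29/44, 35/44) → index 8
j=8: u_8=49/60 ∈ [35/44, 1) → index 9
j=9: u_9=599/660 ∈ [35/44, 1) → index 9
j=10: u_10=659/660 ∈ [35/44, 1) → index 9

0 1 2 3 5 6 6 8 9 9 9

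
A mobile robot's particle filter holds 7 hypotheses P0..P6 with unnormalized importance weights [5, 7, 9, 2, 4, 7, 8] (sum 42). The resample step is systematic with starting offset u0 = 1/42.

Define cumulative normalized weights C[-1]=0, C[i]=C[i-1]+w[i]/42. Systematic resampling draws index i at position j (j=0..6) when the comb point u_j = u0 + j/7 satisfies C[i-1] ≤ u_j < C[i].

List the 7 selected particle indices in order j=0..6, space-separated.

0 1 2 2 4 5 6

C = [5/42, 2/7, 1/2, 23/42, 9/14, 17/21, 1]
j=0: u_0=1/42 ∈ [0, 5/42) → index 0
j=1: u_1=1/6 ∈ [5/42, 2/7) → index 1
j=2: u_2=13/42 ∈ [2/7, 1/2) → index 2
j=3: u_3=19/42 ∈ [2/7, 1/2) → index 2
j=4: u_4=25/42 ∈ [23/42, 9/14) → index 4
j=5: u_5=31/42 ∈ [9/14, 17/21) → index 5
j=6: u_6=37/42 ∈ [17/21, 1) → index 6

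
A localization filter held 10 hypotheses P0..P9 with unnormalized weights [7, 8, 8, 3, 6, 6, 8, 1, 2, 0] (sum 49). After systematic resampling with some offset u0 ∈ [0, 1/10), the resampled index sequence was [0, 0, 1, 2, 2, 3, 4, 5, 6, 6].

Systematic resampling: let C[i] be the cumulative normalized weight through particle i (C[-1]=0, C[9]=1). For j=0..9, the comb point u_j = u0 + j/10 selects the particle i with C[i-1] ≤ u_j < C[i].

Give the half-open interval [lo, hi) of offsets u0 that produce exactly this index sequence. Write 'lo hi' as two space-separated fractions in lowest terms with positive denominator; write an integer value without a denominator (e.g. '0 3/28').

3/490 3/98

C = [1/7, 15/49, 23/49, 26/49, 32/49, 38/49, 46/49, 47/49, 1, 1]
j=0 picked index 0: u0 ∈ [0, 1/7)
j=1 picked index 0: u0 ∈ [-1/10, 3/70)
j=2 picked index 1: u0 ∈ [-2/35, 26/245)
j=3 picked index 2: u0 ∈ [3/490, 83/490)
j=4 picked index 2: u0 ∈ [-23/245, 17/245)
j=5 picked index 3: u0 ∈ [-3/98, 3/98)
j=6 picked index 4: u0 ∈ [-17/245, 13/245)
j=7 picked index 5: u0 ∈ [-23/490, 37/490)
j=8 picked index 6: u0 ∈ [-6/245, 34/245)
j=9 picked index 6: u0 ∈ [-61/490, 19/490)
intersection: [3/490, 3/98)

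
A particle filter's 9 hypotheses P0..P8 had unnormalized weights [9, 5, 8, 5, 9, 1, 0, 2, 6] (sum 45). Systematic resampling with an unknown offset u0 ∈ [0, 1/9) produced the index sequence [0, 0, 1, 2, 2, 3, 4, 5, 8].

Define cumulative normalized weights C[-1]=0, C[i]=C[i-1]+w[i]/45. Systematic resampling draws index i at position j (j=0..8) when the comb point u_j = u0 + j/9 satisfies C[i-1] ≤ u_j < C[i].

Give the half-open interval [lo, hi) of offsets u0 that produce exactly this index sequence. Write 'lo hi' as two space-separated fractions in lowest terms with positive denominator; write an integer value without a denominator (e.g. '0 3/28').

1/45 2/45

C = [1/5, 14/45, 22/45, 3/5, 4/5, 37/45, 37/45, 13/15, 1]
j=0 picked index 0: u0 ∈ [0, 1/5)
j=1 picked index 0: u0 ∈ [-1/9, 4/45)
j=2 picked index 1: u0 ∈ [-1/45, 4/45)
j=3 picked index 2: u0 ∈ [-1/45, 7/45)
j=4 picked index 2: u0 ∈ [-2/15, 2/45)
j=5 picked index 3: u0 ∈ [-1/15, 2/45)
j=6 picked index 4: u0 ∈ [-1/15, 2/15)
j=7 picked index 5: u0 ∈ [1/45, 2/45)
j=8 picked index 8: u0 ∈ [-1/45, 1/9)
intersection: [1/45, 2/45)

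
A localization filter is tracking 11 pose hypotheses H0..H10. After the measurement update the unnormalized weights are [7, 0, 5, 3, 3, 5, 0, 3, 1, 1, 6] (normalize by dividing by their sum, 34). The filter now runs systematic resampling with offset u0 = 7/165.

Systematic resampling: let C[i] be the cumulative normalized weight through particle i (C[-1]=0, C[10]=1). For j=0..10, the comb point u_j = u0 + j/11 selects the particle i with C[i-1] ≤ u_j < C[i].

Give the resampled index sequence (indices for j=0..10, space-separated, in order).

C = [7/34, 7/34, 6/17, 15/34, 9/17, 23/34, 23/34, 13/17, 27/34, 14/17, 1]
j=0: u_0=7/165 ∈ [0, 7/34) → index 0
j=1: u_1=2/15 ∈ [0, 7/34) → index 0
j=2: u_2=37/165 ∈ [7/34, 6/17) → index 2
j=3: u_3=52/165 ∈ [7/34, 6/17) → index 2
j=4: u_4=67/165 ∈ [6/17, 15/34) → index 3
j=5: u_5=82/165 ∈ [15/34, 9/17) → index 4
j=6: u_6=97/165 ∈ [9/17, 23/34) → index 5
j=7: u_7=112/165 ∈ [23/34, 13/17) → index 7
j=8: u_8=127/165 ∈ [13/17, 27/34) → index 8
j=9: u_9=142/165 ∈ [14/17, 1) → index 10
j=10: u_10=157/165 ∈ [14/17, 1) → index 10

0 0 2 2 3 4 5 7 8 10 10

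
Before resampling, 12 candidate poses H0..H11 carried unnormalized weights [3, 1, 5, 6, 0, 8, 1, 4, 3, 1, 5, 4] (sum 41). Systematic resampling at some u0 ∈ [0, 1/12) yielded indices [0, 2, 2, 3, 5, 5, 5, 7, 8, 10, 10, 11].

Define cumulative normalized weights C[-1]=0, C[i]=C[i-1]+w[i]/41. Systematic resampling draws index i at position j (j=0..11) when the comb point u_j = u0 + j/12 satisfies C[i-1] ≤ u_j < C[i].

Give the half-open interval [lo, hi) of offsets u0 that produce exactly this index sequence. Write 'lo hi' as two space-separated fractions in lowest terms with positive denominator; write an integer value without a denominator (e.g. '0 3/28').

4/123 13/246

C = [3/41, 4/41, 9/41, 15/41, 15/41, 23/41, 24/41, 28/41, 31/41, 32/41, 37/41, 1]
j=0 picked index 0: u0 ∈ [0, 3/41)
j=1 picked index 2: u0 ∈ [7/492, 67/492)
j=2 picked index 2: u0 ∈ [-17/246, 13/246)
j=3 picked index 3: u0 ∈ [-5/164, 19/164)
j=4 picked index 5: u0 ∈ [4/123, 28/123)
j=5 picked index 5: u0 ∈ [-25/492, 71/492)
j=6 picked index 5: u0 ∈ [-11/82, 5/82)
j=7 picked index 7: u0 ∈ [1/492, 49/492)
j=8 picked index 8: u0 ∈ [2/123, 11/123)
j=9 picked index 10: u0 ∈ [5/164, 25/164)
j=10 picked index 10: u0 ∈ [-13/246, 17/246)
j=11 picked index 11: u0 ∈ [-7/492, 1/12)
intersection: [4/123, 13/246)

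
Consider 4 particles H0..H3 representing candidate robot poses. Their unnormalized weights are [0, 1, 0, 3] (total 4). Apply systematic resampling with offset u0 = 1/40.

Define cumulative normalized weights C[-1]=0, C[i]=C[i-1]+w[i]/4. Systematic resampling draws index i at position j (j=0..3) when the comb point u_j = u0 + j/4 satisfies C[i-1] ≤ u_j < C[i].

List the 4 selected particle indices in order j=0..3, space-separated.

C = [0, 1/4, 1/4, 1]
j=0: u_0=1/40 ∈ [0, 1/4) → index 1
j=1: u_1=11/40 ∈ [1/4, 1) → index 3
j=2: u_2=21/40 ∈ [1/4, 1) → index 3
j=3: u_3=31/40 ∈ [1/4, 1) → index 3

1 3 3 3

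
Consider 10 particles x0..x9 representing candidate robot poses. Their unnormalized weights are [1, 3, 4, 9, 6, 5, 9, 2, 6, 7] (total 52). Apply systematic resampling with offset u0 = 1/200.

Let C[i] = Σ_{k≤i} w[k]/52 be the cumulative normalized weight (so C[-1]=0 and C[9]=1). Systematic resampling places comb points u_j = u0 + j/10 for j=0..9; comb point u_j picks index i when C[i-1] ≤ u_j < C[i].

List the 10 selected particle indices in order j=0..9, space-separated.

0 2 3 3 4 5 6 6 8 9

C = [1/52, 1/13, 2/13, 17/52, 23/52, 7/13, 37/52, 3/4, 45/52, 1]
j=0: u_0=1/200 ∈ [0, 1/52) → index 0
j=1: u_1=21/200 ∈ [1/13, 2/13) → index 2
j=2: u_2=41/200 ∈ [2/13, 17/52) → index 3
j=3: u_3=61/200 ∈ [2/13, 17/52) → index 3
j=4: u_4=81/200 ∈ [17/52, 23/52) → index 4
j=5: u_5=101/200 ∈ [23/52, 7/13) → index 5
j=6: u_6=121/200 ∈ [7/13, 37/52) → index 6
j=7: u_7=141/200 ∈ [7/13, 37/52) → index 6
j=8: u_8=161/200 ∈ [3/4, 45/52) → index 8
j=9: u_9=181/200 ∈ [45/52, 1) → index 9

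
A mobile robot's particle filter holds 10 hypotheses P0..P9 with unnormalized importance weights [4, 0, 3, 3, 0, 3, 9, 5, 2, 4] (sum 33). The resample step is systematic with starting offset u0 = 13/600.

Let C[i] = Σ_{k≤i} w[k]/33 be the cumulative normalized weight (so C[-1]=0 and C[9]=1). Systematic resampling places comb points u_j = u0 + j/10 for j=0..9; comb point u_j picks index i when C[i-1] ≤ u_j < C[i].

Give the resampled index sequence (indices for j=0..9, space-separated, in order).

C = [4/33, 4/33, 7/33, 10/33, 10/33, 13/33, 2/3, 9/11, 29/33, 1]
j=0: u_0=13/600 ∈ [0, 4/33) → index 0
j=1: u_1=73/600 ∈ [4/33, 7/33) → index 2
j=2: u_2=133/600 ∈ [7/33, 10/33) → index 3
j=3: u_3=193/600 ∈ [10/33, 13/33) → index 5
j=4: u_4=253/600 ∈ [13/33, 2/3) → index 6
j=5: u_5=313/600 ∈ [13/33, 2/3) → index 6
j=6: u_6=373/600 ∈ [13/33, 2/3) → index 6
j=7: u_7=433/600 ∈ [2/3, 9/11) → index 7
j=8: u_8=493/600 ∈ [9/11, 29/33) → index 8
j=9: u_9=553/600 ∈ [29/33, 1) → index 9

0 2 3 5 6 6 6 7 8 9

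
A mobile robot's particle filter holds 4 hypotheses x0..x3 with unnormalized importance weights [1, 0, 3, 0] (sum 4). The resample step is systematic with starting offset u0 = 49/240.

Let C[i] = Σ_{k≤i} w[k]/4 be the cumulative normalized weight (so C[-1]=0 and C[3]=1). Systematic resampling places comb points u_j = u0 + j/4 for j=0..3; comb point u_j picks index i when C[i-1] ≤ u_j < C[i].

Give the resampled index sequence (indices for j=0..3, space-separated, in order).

0 2 2 2

C = [1/4, 1/4, 1, 1]
j=0: u_0=49/240 ∈ [0, 1/4) → index 0
j=1: u_1=109/240 ∈ [1/4, 1) → index 2
j=2: u_2=169/240 ∈ [1/4, 1) → index 2
j=3: u_3=229/240 ∈ [1/4, 1) → index 2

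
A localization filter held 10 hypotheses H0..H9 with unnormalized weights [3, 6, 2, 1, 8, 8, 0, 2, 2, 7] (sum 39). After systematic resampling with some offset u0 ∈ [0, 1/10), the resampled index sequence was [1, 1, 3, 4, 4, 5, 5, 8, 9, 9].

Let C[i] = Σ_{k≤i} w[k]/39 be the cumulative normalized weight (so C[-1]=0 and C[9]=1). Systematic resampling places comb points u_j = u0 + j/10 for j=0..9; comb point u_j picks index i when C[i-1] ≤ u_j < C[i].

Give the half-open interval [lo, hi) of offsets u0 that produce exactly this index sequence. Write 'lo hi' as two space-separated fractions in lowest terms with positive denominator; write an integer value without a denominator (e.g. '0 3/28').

C = [1/13, 3/13, 11/39, 4/13, 20/39, 28/39, 28/39, 10/13, 32/39, 1]
j=0 picked index 1: u0 ∈ [1/13, 3/13)
j=1 picked index 1: u0 ∈ [-3/130, 17/130)
j=2 picked index 3: u0 ∈ [16/195, 7/65)
j=3 picked index 4: u0 ∈ [1/130, 83/390)
j=4 picked index 4: u0 ∈ [-6/65, 22/195)
j=5 picked index 5: u0 ∈ [1/78, 17/78)
j=6 picked index 5: u0 ∈ [-17/195, 23/195)
j=7 picked index 8: u0 ∈ [9/130, 47/390)
j=8 picked index 9: u0 ∈ [4/195, 1/5)
j=9 picked index 9: u0 ∈ [-31/390, 1/10)
intersection: [16/195, 1/10)

16/195 1/10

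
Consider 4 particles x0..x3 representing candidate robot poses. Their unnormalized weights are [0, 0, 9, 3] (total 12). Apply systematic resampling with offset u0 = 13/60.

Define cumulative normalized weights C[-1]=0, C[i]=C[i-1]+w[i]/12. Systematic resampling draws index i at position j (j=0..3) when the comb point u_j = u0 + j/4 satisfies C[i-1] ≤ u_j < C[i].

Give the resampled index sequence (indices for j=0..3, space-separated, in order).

C = [0, 0, 3/4, 1]
j=0: u_0=13/60 ∈ [0, 3/4) → index 2
j=1: u_1=7/15 ∈ [0, 3/4) → index 2
j=2: u_2=43/60 ∈ [0, 3/4) → index 2
j=3: u_3=29/30 ∈ [3/4, 1) → index 3

2 2 2 3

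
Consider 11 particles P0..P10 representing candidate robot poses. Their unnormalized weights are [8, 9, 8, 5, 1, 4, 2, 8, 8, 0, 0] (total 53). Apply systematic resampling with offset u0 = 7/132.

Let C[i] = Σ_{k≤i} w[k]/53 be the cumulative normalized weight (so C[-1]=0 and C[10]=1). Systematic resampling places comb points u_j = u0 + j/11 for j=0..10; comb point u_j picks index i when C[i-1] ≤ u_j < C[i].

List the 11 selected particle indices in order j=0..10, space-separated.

C = [8/53, 17/53, 25/53, 30/53, 31/53, 35/53, 37/53, 45/53, 1, 1, 1]
j=0: u_0=7/132 ∈ [0, 8/53) → index 0
j=1: u_1=19/132 ∈ [0, 8/53) → index 0
j=2: u_2=31/132 ∈ [8/53, 17/53) → index 1
j=3: u_3=43/132 ∈ [17/53, 25/53) → index 2
j=4: u_4=5/12 ∈ [17/53, 25/53) → index 2
j=5: u_5=67/132 ∈ [25/53, 30/53) → index 3
j=6: u_6=79/132 ∈ [31/53, 35/53) → index 5
j=7: u_7=91/132 ∈ [35/53, 37/53) → index 6
j=8: u_8=103/132 ∈ [37/53, 45/53) → index 7
j=9: u_9=115/132 ∈ [45/53, 1) → index 8
j=10: u_10=127/132 ∈ [45/53, 1) → index 8

0 0 1 2 2 3 5 6 7 8 8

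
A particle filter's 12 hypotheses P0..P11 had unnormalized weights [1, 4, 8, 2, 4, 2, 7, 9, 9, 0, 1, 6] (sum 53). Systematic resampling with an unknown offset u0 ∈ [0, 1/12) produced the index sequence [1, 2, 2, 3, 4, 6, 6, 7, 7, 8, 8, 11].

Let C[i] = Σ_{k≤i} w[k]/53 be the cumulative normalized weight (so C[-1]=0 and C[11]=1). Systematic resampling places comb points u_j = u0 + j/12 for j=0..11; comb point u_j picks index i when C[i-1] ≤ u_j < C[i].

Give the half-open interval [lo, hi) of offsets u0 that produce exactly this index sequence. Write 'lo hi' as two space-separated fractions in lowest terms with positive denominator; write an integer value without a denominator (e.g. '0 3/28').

1/53 4/159

C = [1/53, 5/53, 13/53, 15/53, 19/53, 21/53, 28/53, 37/53, 46/53, 46/53, 47/53, 1]
j=0 picked index 1: u0 ∈ [1/53, 5/53)
j=1 picked index 2: u0 ∈ [7/636, 103/636)
j=2 picked index 2: u0 ∈ [-23/318, 25/318)
j=3 picked index 3: u0 ∈ [-1/212, 7/212)
j=4 picked index 4: u0 ∈ [-8/159, 4/159)
j=5 picked index 6: u0 ∈ [-13/636, 71/636)
j=6 picked index 6: u0 ∈ [-11/106, 3/106)
j=7 picked index 7: u0 ∈ [-35/636, 73/636)
j=8 picked index 7: u0 ∈ [-22/159, 5/159)
j=9 picked index 8: u0 ∈ [-11/212, 25/212)
j=10 picked index 8: u0 ∈ [-43/318, 11/318)
j=11 picked index 11: u0 ∈ [-19/636, 1/12)
intersection: [1/53, 4/159)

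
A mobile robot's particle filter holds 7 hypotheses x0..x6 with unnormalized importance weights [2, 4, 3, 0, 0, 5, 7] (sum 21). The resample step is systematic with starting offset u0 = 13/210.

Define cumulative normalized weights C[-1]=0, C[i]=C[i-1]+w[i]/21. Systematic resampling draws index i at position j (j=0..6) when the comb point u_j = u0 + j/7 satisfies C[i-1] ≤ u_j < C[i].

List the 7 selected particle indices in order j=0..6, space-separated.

C = [2/21, 2/7, 3/7, 3/7, 3/7, 2/3, 1]
j=0: u_0=13/210 ∈ [0, 2/21) → index 0
j=1: u_1=43/210 ∈ [2/21, 2/7) → index 1
j=2: u_2=73/210 ∈ [2/7, 3/7) → index 2
j=3: u_3=103/210 ∈ [3/7, 2/3) → index 5
j=4: u_4=19/30 ∈ [3/7, 2/3) → index 5
j=5: u_5=163/210 ∈ [2/3, 1) → index 6
j=6: u_6=193/210 ∈ [2/3, 1) → index 6

0 1 2 5 5 6 6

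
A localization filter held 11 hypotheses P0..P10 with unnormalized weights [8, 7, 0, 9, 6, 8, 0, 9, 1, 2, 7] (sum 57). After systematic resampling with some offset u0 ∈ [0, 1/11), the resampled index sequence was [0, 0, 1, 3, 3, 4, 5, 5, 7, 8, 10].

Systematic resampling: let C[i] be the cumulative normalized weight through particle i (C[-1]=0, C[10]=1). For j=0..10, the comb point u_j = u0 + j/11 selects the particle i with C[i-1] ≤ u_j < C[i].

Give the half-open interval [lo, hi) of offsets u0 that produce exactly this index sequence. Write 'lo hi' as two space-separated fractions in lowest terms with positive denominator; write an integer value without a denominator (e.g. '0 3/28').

C = [8/57, 5/19, 5/19, 8/19, 10/19, 2/3, 2/3, 47/57, 16/19, 50/57, 1]
j=0 picked index 0: u0 ∈ [0, 8/57)
j=1 picked index 0: u0 ∈ [-1/11, 31/627)
j=2 picked index 1: u0 ∈ [-26/627, 17/209)
j=3 picked index 3: u0 ∈ [-2/209, 31/209)
j=4 picked index 3: u0 ∈ [-21/209, 12/209)
j=5 picked index 4: u0 ∈ [-7/209, 15/209)
j=6 picked index 5: u0 ∈ [-4/209, 4/33)
j=7 picked index 5: u0 ∈ [-23/209, 1/33)
j=8 picked index 7: u0 ∈ [-2/33, 61/627)
j=9 picked index 8: u0 ∈ [4/627, 5/209)
j=10 picked index 10: u0 ∈ [-20/627, 1/11)
intersection: [4/627, 5/209)

4/627 5/209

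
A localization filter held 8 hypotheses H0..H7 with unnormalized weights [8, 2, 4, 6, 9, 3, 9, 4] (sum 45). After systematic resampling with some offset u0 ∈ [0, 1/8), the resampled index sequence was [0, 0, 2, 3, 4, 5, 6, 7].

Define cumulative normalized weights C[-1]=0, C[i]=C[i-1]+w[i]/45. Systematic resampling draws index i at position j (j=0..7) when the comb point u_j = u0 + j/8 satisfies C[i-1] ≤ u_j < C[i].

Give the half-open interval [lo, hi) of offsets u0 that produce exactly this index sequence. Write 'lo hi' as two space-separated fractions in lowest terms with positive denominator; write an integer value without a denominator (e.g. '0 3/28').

13/360 19/360

C = [8/45, 2/9, 14/45, 4/9, 29/45, 32/45, 41/45, 1]
j=0 picked index 0: u0 ∈ [0, 8/45)
j=1 picked index 0: u0 ∈ [-1/8, 19/360)
j=2 picked index 2: u0 ∈ [-1/36, 11/180)
j=3 picked index 3: u0 ∈ [-23/360, 5/72)
j=4 picked index 4: u0 ∈ [-1/18, 13/90)
j=5 picked index 5: u0 ∈ [7/360, 31/360)
j=6 picked index 6: u0 ∈ [-7/180, 29/180)
j=7 picked index 7: u0 ∈ [13/360, 1/8)
intersection: [13/360, 19/360)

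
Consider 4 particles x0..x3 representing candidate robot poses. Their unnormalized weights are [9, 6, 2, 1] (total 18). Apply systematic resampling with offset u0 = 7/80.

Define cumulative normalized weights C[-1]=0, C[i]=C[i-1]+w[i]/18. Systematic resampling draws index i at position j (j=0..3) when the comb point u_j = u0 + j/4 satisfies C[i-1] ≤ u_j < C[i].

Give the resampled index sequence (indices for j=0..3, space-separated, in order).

C = [1/2, 5/6, 17/18, 1]
j=0: u_0=7/80 ∈ [0, 1/2) → index 0
j=1: u_1=27/80 ∈ [0, 1/2) → index 0
j=2: u_2=47/80 ∈ [1/2, 5/6) → index 1
j=3: u_3=67/80 ∈ [5/6, 17/18) → index 2

0 0 1 2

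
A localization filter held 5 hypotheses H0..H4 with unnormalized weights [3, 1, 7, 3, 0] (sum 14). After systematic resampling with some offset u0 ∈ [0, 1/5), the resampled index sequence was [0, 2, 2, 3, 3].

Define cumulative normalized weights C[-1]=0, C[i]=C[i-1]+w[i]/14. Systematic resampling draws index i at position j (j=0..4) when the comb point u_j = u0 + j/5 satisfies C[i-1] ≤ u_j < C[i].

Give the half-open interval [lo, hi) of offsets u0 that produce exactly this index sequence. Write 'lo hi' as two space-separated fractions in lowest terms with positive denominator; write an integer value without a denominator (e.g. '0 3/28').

13/70 1/5

C = [3/14, 2/7, 11/14, 1, 1]
j=0 picked index 0: u0 ∈ [0, 3/14)
j=1 picked index 2: u0 ∈ [3/35, 41/70)
j=2 picked index 2: u0 ∈ [-4/35, 27/70)
j=3 picked index 3: u0 ∈ [13/70, 2/5)
j=4 picked index 3: u0 ∈ [-1/70, 1/5)
intersection: [13/70, 1/5)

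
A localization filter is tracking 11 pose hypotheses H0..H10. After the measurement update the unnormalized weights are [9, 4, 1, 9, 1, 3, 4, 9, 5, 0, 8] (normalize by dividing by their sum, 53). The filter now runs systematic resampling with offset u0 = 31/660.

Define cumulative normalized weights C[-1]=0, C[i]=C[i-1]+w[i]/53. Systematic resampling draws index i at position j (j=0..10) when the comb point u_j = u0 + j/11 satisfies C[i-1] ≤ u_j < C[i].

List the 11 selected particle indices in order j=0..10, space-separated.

0 0 1 3 3 5 7 7 8 10 10

C = [9/53, 13/53, 14/53, 23/53, 24/53, 27/53, 31/53, 40/53, 45/53, 45/53, 1]
j=0: u_0=31/660 ∈ [0, 9/53) → index 0
j=1: u_1=91/660 ∈ [0, 9/53) → index 0
j=2: u_2=151/660 ∈ [9/53, 13/53) → index 1
j=3: u_3=211/660 ∈ [14/53, 23/53) → index 3
j=4: u_4=271/660 ∈ [14/53, 23/53) → index 3
j=5: u_5=331/660 ∈ [24/53, 27/53) → index 5
j=6: u_6=391/660 ∈ [31/53, 40/53) → index 7
j=7: u_7=41/60 ∈ [31/53, 40/53) → index 7
j=8: u_8=511/660 ∈ [40/53, 45/53) → index 8
j=9: u_9=571/660 ∈ [45/53, 1) → index 10
j=10: u_10=631/660 ∈ [45/53, 1) → index 10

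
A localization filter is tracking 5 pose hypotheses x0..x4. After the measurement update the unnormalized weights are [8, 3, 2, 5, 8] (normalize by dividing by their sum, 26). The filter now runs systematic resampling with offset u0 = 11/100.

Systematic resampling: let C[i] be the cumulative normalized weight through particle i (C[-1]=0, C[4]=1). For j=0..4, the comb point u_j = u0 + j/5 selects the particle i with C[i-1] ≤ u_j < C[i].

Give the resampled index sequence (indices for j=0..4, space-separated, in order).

C = [4/13, 11/26, 1/2, 9/13, 1]
j=0: u_0=11/100 ∈ [0, 4/13) → index 0
j=1: u_1=31/100 ∈ [4/13, 11/26) → index 1
j=2: u_2=51/100 ∈ [1/2, 9/13) → index 3
j=3: u_3=71/100 ∈ [9/13, 1) → index 4
j=4: u_4=91/100 ∈ [9/13, 1) → index 4

0 1 3 4 4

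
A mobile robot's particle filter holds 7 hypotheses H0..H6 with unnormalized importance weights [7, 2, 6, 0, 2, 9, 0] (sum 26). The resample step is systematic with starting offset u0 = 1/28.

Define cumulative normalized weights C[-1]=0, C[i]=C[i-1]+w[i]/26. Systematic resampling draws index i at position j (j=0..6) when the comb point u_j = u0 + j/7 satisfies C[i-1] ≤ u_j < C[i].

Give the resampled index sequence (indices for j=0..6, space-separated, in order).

0 0 1 2 4 5 5

C = [7/26, 9/26, 15/26, 15/26, 17/26, 1, 1]
j=0: u_0=1/28 ∈ [0, 7/26) → index 0
j=1: u_1=5/28 ∈ [0, 7/26) → index 0
j=2: u_2=9/28 ∈ [7/26, 9/26) → index 1
j=3: u_3=13/28 ∈ [9/26, 15/26) → index 2
j=4: u_4=17/28 ∈ [15/26, 17/26) → index 4
j=5: u_5=3/4 ∈ [17/26, 1) → index 5
j=6: u_6=25/28 ∈ [17/26, 1) → index 5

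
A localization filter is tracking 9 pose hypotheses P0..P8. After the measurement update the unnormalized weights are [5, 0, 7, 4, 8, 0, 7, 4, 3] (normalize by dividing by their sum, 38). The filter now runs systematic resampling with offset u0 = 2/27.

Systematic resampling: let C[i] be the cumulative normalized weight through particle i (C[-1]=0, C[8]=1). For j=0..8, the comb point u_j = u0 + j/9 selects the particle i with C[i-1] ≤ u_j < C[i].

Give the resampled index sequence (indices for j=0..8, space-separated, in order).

0 2 2 3 4 4 6 7 8

C = [5/38, 5/38, 6/19, 8/19, 12/19, 12/19, 31/38, 35/38, 1]
j=0: u_0=2/27 ∈ [0, 5/38) → index 0
j=1: u_1=5/27 ∈ [5/38, 6/19) → index 2
j=2: u_2=8/27 ∈ [5/38, 6/19) → index 2
j=3: u_3=11/27 ∈ [6/19, 8/19) → index 3
j=4: u_4=14/27 ∈ [8/19, 12/19) → index 4
j=5: u_5=17/27 ∈ [8/19, 12/19) → index 4
j=6: u_6=20/27 ∈ [12/19, 31/38) → index 6
j=7: u_7=23/27 ∈ [31/38, 35/38) → index 7
j=8: u_8=26/27 ∈ [35/38, 1) → index 8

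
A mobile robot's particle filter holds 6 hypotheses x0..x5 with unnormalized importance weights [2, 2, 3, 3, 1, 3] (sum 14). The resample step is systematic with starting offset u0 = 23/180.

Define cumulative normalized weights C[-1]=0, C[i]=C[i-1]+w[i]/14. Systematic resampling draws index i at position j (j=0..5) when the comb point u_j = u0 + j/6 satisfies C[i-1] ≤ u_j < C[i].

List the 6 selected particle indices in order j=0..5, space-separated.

0 2 2 3 5 5

C = [1/7, 2/7, 1/2, 5/7, 11/14, 1]
j=0: u_0=23/180 ∈ [0, 1/7) → index 0
j=1: u_1=53/180 ∈ [2/7, 1/2) → index 2
j=2: u_2=83/180 ∈ [2/7, 1/2) → index 2
j=3: u_3=113/180 ∈ [1/2, 5/7) → index 3
j=4: u_4=143/180 ∈ [11/14, 1) → index 5
j=5: u_5=173/180 ∈ [11/14, 1) → index 5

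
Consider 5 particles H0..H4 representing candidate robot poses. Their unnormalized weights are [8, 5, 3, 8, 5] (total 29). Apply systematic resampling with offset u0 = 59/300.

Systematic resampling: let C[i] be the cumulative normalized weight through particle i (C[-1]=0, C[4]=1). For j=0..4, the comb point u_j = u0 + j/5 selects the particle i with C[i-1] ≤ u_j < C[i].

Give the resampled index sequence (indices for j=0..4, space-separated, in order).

C = [8/29, 13/29, 16/29, 24/29, 1]
j=0: u_0=59/300 ∈ [0, 8/29) → index 0
j=1: u_1=119/300 ∈ [8/29, 13/29) → index 1
j=2: u_2=179/300 ∈ [16/29, 24/29) → index 3
j=3: u_3=239/300 ∈ [16/29, 24/29) → index 3
j=4: u_4=299/300 ∈ [24/29, 1) → index 4

0 1 3 3 4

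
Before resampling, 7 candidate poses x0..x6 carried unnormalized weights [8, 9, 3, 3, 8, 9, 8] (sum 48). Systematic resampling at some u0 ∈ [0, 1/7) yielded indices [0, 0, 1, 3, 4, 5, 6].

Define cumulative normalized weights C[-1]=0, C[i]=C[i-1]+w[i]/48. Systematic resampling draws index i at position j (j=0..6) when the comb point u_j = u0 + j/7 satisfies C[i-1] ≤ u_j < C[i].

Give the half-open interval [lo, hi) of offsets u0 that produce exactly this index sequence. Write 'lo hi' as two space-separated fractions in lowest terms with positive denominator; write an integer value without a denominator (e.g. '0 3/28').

0 1/42

C = [1/6, 17/48, 5/12, 23/48, 31/48, 5/6, 1]
j=0 picked index 0: u0 ∈ [0, 1/6)
j=1 picked index 0: u0 ∈ [-1/7, 1/42)
j=2 picked index 1: u0 ∈ [-5/42, 23/336)
j=3 picked index 3: u0 ∈ [-1/84, 17/336)
j=4 picked index 4: u0 ∈ [-31/336, 25/336)
j=5 picked index 5: u0 ∈ [-23/336, 5/42)
j=6 picked index 6: u0 ∈ [-1/42, 1/7)
intersection: [0, 1/42)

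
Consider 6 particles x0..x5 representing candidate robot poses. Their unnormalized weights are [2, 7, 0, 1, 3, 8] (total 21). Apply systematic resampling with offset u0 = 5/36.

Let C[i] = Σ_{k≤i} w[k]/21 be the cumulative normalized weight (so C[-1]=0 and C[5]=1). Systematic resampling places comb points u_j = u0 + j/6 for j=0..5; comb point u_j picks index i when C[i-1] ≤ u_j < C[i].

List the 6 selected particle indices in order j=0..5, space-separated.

1 1 3 5 5 5

C = [2/21, 3/7, 3/7, 10/21, 13/21, 1]
j=0: u_0=5/36 ∈ [2/21, 3/7) → index 1
j=1: u_1=11/36 ∈ [2/21, 3/7) → index 1
j=2: u_2=17/36 ∈ [3/7, 10/21) → index 3
j=3: u_3=23/36 ∈ [13/21, 1) → index 5
j=4: u_4=29/36 ∈ [13/21, 1) → index 5
j=5: u_5=35/36 ∈ [13/21, 1) → index 5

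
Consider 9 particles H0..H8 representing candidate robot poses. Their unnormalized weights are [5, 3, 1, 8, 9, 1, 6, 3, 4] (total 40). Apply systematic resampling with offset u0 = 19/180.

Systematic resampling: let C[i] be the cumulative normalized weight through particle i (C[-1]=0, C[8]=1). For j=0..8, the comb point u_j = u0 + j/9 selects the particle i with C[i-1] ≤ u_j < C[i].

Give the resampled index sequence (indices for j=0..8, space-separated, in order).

C = [1/8, 1/5, 9/40, 17/40, 13/20, 27/40, 33/40, 9/10, 1]
j=0: u_0=19/180 ∈ [0, 1/8) → index 0
j=1: u_1=13/60 ∈ [1/5, 9/40) → index 2
j=2: u_2=59/180 ∈ [9/40, 17/40) → index 3
j=3: u_3=79/180 ∈ [17/40, 13/20) → index 4
j=4: u_4=11/20 ∈ [17/40, 13/20) → index 4
j=5: u_5=119/180 ∈ [13/20, 27/40) → index 5
j=6: u_6=139/180 ∈ [27/40, 33/40) → index 6
j=7: u_7=53/60 ∈ [33/40, 9/10) → index 7
j=8: u_8=179/180 ∈ [9/10, 1) → index 8

0 2 3 4 4 5 6 7 8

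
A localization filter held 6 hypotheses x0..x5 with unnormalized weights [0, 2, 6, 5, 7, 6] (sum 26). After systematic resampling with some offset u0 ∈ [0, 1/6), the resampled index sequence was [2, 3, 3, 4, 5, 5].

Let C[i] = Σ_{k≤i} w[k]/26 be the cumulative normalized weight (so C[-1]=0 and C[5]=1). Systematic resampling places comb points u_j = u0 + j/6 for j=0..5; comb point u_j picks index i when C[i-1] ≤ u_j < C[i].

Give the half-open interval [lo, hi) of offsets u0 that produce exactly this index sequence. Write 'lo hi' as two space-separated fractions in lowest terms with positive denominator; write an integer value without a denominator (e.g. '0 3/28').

C = [0, 1/13, 4/13, 1/2, 10/13, 1]
j=0 picked index 2: u0 ∈ [1/13, 4/13)
j=1 picked index 3: u0 ∈ [11/78, 1/3)
j=2 picked index 3: u0 ∈ [-1/39, 1/6)
j=3 picked index 4: u0 ∈ [0, 7/26)
j=4 picked index 5: u0 ∈ [4/39, 1/3)
j=5 picked index 5: u0 ∈ [-5/78, 1/6)
intersection: [11/78, 1/6)

11/78 1/6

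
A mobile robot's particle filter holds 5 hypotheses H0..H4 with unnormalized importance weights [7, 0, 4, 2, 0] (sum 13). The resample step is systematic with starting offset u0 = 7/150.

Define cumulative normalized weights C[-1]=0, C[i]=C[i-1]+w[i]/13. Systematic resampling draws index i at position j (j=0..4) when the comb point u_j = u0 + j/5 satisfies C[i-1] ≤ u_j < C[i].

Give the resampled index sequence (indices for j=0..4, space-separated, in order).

0 0 0 2 3

C = [7/13, 7/13, 11/13, 1, 1]
j=0: u_0=7/150 ∈ [0, 7/13) → index 0
j=1: u_1=37/150 ∈ [0, 7/13) → index 0
j=2: u_2=67/150 ∈ [0, 7/13) → index 0
j=3: u_3=97/150 ∈ [7/13, 11/13) → index 2
j=4: u_4=127/150 ∈ [11/13, 1) → index 3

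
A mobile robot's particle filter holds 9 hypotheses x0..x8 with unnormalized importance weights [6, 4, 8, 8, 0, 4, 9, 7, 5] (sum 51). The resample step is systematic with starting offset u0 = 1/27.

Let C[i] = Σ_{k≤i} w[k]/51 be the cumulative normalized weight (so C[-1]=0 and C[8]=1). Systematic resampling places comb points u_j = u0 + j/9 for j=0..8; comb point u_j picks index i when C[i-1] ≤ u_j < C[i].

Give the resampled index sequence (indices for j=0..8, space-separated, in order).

C = [2/17, 10/51, 6/17, 26/51, 26/51, 10/17, 13/17, 46/51, 1]
j=0: u_0=1/27 ∈ [0, 2/17) → index 0
j=1: u_1=4/27 ∈ [2/17, 10/51) → index 1
j=2: u_2=7/27 ∈ [10/51, 6/17) → index 2
j=3: u_3=10/27 ∈ [6/17, 26/51) → index 3
j=4: u_4=13/27 ∈ [6/17, 26/51) → index 3
j=5: u_5=16/27 ∈ [10/17, 13/17) → index 6
j=6: u_6=19/27 ∈ [10/17, 13/17) → index 6
j=7: u_7=22/27 ∈ [13/17, 46/51) → index 7
j=8: u_8=25/27 ∈ [46/51, 1) → index 8

0 1 2 3 3 6 6 7 8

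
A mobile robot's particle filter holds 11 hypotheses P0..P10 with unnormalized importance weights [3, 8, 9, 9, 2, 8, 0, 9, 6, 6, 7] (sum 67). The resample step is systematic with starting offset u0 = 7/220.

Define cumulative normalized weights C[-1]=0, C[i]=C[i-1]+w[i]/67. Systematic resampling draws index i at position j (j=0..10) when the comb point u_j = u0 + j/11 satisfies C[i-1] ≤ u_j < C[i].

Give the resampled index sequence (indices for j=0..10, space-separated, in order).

C = [3/67, 11/67, 20/67, 29/67, 31/67, 39/67, 39/67, 48/67, 54/67, 60/67, 1]
j=0: u_0=7/220 ∈ [0, 3/67) → index 0
j=1: u_1=27/220 ∈ [3/67, 11/67) → index 1
j=2: u_2=47/220 ∈ [11/67, 20/67) → index 2
j=3: u_3=67/220 ∈ [20/67, 29/67) → index 3
j=4: u_4=87/220 ∈ [20/67, 29/67) → index 3
j=5: u_5=107/220 ∈ [31/67, 39/67) → index 5
j=6: u_6=127/220 ∈ [31/67, 39/67) → index 5
j=7: u_7=147/220 ∈ [39/67, 48/67) → index 7
j=8: u_8=167/220 ∈ [48/67, 54/67) → index 8
j=9: u_9=17/20 ∈ [54/67, 60/67) → index 9
j=10: u_10=207/220 ∈ [60/67, 1) → index 10

0 1 2 3 3 5 5 7 8 9 10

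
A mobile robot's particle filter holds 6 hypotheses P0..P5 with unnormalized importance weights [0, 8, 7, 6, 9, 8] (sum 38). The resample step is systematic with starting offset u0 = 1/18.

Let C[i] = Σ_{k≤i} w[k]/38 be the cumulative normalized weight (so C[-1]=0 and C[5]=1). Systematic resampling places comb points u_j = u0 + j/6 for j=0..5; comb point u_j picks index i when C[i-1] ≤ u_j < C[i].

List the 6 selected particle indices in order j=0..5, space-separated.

C = [0, 4/19, 15/38, 21/38, 15/19, 1]
j=0: u_0=1/18 ∈ [0, 4/19) → index 1
j=1: u_1=2/9 ∈ [4/19, 15/38) → index 2
j=2: u_2=7/18 ∈ [4/19, 15/38) → index 2
j=3: u_3=5/9 ∈ [21/38, 15/19) → index 4
j=4: u_4=13/18 ∈ [21/38, 15/19) → index 4
j=5: u_5=8/9 ∈ [15/19, 1) → index 5

1 2 2 4 4 5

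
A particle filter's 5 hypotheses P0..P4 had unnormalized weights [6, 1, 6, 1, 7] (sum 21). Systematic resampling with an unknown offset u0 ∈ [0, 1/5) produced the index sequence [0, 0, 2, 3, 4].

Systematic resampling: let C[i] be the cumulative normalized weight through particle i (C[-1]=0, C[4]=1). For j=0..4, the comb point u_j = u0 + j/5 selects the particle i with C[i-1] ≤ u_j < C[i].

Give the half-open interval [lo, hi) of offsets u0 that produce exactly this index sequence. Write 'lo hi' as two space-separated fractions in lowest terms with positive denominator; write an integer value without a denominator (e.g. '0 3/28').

2/105 1/15

C = [2/7, 1/3, 13/21, 2/3, 1]
j=0 picked index 0: u0 ∈ [0, 2/7)
j=1 picked index 0: u0 ∈ [-1/5, 3/35)
j=2 picked index 2: u0 ∈ [-1/15, 23/105)
j=3 picked index 3: u0 ∈ [2/105, 1/15)
j=4 picked index 4: u0 ∈ [-2/15, 1/5)
intersection: [2/105, 1/15)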